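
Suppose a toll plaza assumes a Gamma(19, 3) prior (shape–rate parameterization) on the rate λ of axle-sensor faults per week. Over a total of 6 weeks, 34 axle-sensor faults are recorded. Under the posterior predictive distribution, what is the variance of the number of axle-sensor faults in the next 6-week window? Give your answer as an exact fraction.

530/9

Total count 34 over total exposure 6 weeks.
Conjugate update: add total count to the shape and total exposure to the rate, giving Gamma(53, 9).
The posterior predictive for a window of length T is Negative Binomial with variance T·α'·(β'+T)/β'² = 6·53·15/81 = 530/9.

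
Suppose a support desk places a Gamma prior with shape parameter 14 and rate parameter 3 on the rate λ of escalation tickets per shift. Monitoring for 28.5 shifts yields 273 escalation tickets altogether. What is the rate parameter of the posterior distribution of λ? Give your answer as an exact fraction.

Total count 273 over total exposure 28.5 shifts.
Posterior: α' = 14 + 273 = 287, β' = 3 + 28.5 = 63/2.

63/2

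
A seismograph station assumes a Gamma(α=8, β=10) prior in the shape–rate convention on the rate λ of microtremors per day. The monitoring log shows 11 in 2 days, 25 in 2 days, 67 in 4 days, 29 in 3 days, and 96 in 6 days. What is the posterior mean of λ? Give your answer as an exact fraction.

236/27

Total count: 11 + 25 + 67 + 29 + 96 = 228.
Total exposure: 2 + 2 + 4 + 3 + 6 = 17 days.
Conjugate update: add total count to the shape and total exposure to the rate, giving Gamma(236, 27).
Posterior mean = α'/β' = 236/27.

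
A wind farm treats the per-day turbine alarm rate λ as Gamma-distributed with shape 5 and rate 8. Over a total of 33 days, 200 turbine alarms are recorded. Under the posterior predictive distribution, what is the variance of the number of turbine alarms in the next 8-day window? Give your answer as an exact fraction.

1960/41

Total count 200 over total exposure 33 days.
By Gamma–Poisson conjugacy, the posterior is Gamma(α + Σx, β + Σt) = Gamma(5 + 200, 8 + 33) = Gamma(205, 41).
The posterior predictive for a window of length T is Negative Binomial with variance T·α'·(β'+T)/β'² = 8·205·49/1681 = 1960/41.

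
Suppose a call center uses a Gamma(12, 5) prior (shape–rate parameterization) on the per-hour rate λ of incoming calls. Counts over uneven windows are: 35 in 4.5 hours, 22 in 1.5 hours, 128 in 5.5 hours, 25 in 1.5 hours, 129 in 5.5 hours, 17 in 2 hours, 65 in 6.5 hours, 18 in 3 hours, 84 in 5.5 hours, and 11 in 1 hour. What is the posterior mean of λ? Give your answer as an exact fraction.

1092/83

Total count: 35 + 22 + 128 + 25 + 129 + 17 + 65 + 18 + 84 + 11 = 534.
Total exposure: 4.5 + 1.5 + 5.5 + 1.5 + 5.5 + 2 + 6.5 + 3 + 5.5 + 1 = 36.5 hours.
The Gamma prior is conjugate for the Poisson rate, so λ | data ~ Gamma(12+534, 5+36.5) = Gamma(546, 83/2).
Posterior mean = α'/β' = 546/(83/2) = 1092/83.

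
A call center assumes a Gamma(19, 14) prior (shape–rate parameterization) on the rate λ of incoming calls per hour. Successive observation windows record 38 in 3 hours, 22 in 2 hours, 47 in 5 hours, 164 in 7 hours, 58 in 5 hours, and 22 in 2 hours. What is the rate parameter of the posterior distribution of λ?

Total count: 38 + 22 + 47 + 164 + 58 + 22 = 351.
Total exposure: 3 + 2 + 5 + 7 + 5 + 2 = 24 hours.
The Gamma prior is conjugate for the Poisson rate, so λ | data ~ Gamma(19+351, 14+24) = Gamma(370, 38).

38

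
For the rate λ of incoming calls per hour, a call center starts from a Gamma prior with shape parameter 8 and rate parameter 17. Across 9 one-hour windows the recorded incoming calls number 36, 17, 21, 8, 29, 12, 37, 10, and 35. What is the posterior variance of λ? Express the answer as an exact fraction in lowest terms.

213/676

Total count: 36 + 17 + 21 + 8 + 29 + 12 + 37 + 10 + 35 = 205.
Total exposure: 9 hours.
Gamma(α, β) with Poisson data over total exposure Σt gives posterior Gamma(α+Σx, β+Σt) = Gamma(213, 26).
Posterior variance = α'/β'² = 213/676.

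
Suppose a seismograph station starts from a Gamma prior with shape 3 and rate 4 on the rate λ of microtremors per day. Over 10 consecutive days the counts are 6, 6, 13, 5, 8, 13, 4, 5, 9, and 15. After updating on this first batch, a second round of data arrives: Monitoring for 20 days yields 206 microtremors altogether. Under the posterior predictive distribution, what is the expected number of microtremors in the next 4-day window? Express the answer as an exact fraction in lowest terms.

586/17

Total count: 6 + 6 + 13 + 5 + 8 + 13 + 4 + 5 + 9 + 15 = 84.
Total exposure: 10 days.
After the first batch: Gamma(3 + 84, 4 + 10) = Gamma(87, 14).
Total count 206 over total exposure 20 days.
After the second batch: Gamma(87 + 206, 14 + 20) = Gamma(293, 34).
Predictive mean over a 4-day window = T·E[λ|data] = 4·293/34 = 586/17.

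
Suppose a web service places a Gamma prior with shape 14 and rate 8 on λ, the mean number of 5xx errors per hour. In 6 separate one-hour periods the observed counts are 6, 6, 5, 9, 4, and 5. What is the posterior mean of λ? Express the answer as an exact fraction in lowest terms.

Total count: 6 + 6 + 5 + 9 + 4 + 5 = 35.
Total exposure: 6 hours.
The Gamma prior is conjugate for the Poisson rate, so λ | data ~ Gamma(14+35, 8+6) = Gamma(49, 14).
Posterior mean = α'/β' = 49/14 = 7/2.

7/2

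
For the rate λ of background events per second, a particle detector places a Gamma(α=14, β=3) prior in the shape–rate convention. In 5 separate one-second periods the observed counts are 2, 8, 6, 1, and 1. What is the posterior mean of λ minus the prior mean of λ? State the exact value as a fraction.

-2/3

Total count: 2 + 8 + 6 + 1 + 1 = 18.
Total exposure: 5 seconds.
Gamma(α, β) with Poisson data over total exposure Σt gives posterior Gamma(α+Σx, β+Σt) = Gamma(32, 8).
Posterior mean = 32/8 = 4; prior mean = 14/3 = 14/3. Difference = 4 − 14/3 = -2/3.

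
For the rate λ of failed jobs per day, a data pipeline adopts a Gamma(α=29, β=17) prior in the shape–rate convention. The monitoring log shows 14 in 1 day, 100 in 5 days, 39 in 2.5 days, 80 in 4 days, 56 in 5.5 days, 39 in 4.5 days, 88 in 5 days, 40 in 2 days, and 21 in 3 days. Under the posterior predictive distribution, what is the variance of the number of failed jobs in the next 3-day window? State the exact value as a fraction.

Total count: 14 + 100 + 39 + 80 + 56 + 39 + 88 + 40 + 21 = 477.
Total exposure: 1 + 5 + 2.5 + 4 + 5.5 + 4.5 + 5 + 2 + 3 = 32.5 days.
Conjugate update: add total count to the shape and total exposure to the rate, giving Gamma(506, 99/2).
The posterior predictive for a window of length T is Negative Binomial with variance T·α'·(β'+T)/β'² = 3·506·(105/2)/(9801/4) = 3220/99.

3220/99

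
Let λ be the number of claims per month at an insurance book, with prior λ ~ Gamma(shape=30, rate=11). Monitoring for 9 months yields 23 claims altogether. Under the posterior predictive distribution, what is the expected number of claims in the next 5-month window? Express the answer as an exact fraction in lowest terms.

Total count 23 over total exposure 9 months.
By Gamma–Poisson conjugacy, the posterior is Gamma(α + Σx, β + Σt) = Gamma(30 + 23, 11 + 9) = Gamma(53, 20).
Predictive mean over a 5-month window = T·E[λ|data] = 5·53/20 = 53/4.

53/4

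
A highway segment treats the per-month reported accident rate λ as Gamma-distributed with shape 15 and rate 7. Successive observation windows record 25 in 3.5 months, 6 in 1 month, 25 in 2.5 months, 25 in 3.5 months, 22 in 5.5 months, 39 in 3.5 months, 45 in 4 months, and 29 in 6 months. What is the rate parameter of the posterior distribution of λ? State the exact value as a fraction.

73/2

Total count: 25 + 6 + 25 + 25 + 22 + 39 + 45 + 29 = 216.
Total exposure: 3.5 + 1 + 2.5 + 3.5 + 5.5 + 3.5 + 4 + 6 = 29.5 months.
By Gamma–Poisson conjugacy, the posterior is Gamma(α + Σx, β + Σt) = Gamma(15 + 216, 7 + 29.5) = Gamma(231, 73/2).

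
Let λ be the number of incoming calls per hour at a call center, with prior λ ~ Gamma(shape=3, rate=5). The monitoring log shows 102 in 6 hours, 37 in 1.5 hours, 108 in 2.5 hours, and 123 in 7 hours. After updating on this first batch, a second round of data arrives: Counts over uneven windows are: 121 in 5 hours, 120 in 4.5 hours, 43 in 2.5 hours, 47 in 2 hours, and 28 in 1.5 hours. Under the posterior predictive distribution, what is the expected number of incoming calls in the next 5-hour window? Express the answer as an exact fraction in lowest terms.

Total count: 102 + 37 + 108 + 123 = 370.
Total exposure: 6 + 1.5 + 2.5 + 7 = 17 hours.
After the first batch: Gamma(3 + 370, 5 + 17) = Gamma(373, 22).
Total count: 121 + 120 + 43 + 47 + 28 = 359.
Total exposure: 5 + 4.5 + 2.5 + 2 + 1.5 = 15.5 hours.
After the second batch: Gamma(373 + 359, 22 + 15.5) = Gamma(732, 75/2).
Predictive mean over a 5-hour window = T·E[λ|data] = 5·732/(75/2) = 488/5.

488/5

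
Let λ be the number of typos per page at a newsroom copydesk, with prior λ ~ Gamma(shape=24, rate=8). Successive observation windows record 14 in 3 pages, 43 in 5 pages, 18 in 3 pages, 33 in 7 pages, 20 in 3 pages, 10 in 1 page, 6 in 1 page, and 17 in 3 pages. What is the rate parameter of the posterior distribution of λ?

Total count: 14 + 43 + 18 + 33 + 20 + 10 + 6 + 17 = 161.
Total exposure: 3 + 5 + 3 + 7 + 3 + 1 + 1 + 3 = 26 pages.
The Gamma prior is conjugate for the Poisson rate, so λ | data ~ Gamma(24+161, 8+26) = Gamma(185, 34).

34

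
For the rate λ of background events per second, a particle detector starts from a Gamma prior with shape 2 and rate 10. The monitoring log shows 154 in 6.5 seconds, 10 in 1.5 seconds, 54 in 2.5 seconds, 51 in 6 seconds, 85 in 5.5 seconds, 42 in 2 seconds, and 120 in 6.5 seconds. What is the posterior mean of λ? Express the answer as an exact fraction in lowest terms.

1036/81

Total count: 154 + 10 + 54 + 51 + 85 + 42 + 120 = 516.
Total exposure: 6.5 + 1.5 + 2.5 + 6 + 5.5 + 2 + 6.5 = 30.5 seconds.
By Gamma–Poisson conjugacy, the posterior is Gamma(α + Σx, β + Σt) = Gamma(2 + 516, 10 + 30.5) = Gamma(518, 81/2).
Posterior mean = α'/β' = 518/(81/2) = 1036/81.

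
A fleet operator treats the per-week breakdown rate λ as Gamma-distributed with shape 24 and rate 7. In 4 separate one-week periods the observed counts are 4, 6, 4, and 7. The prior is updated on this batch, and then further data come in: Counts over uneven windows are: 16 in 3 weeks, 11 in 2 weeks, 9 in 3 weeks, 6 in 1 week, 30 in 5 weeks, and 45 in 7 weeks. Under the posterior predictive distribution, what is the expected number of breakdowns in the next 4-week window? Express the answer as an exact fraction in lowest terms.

Total count: 4 + 6 + 4 + 7 = 21.
Total exposure: 4 weeks.
After the first batch: Gamma(24 + 21, 7 + 4) = Gamma(45, 11).
Total count: 16 + 11 + 9 + 6 + 30 + 45 = 117.
Total exposure: 3 + 2 + 3 + 1 + 5 + 7 = 21 weeks.
After the second batch: Gamma(45 + 117, 11 + 21) = Gamma(162, 32).
Predictive mean over a 4-week window = T·E[λ|data] = 4·162/32 = 81/4.

81/4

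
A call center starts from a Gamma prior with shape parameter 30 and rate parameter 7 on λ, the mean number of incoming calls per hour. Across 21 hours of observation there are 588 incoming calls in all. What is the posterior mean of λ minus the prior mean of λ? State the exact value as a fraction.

249/14

Total count 588 over total exposure 21 hours.
The Gamma prior is conjugate for the Poisson rate, so λ | data ~ Gamma(30+588, 7+21) = Gamma(618, 28).
Posterior mean = 618/28 = 309/14; prior mean = 30/7 = 30/7. Difference = 309/14 − 30/7 = 249/14.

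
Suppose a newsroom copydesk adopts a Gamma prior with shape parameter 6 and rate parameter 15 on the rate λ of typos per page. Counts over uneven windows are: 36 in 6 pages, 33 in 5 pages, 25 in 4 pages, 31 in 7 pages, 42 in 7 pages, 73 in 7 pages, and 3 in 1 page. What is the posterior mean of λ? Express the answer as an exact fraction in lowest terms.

249/52

Total count: 36 + 33 + 25 + 31 + 42 + 73 + 3 = 243.
Total exposure: 6 + 5 + 4 + 7 + 7 + 7 + 1 = 37 pages.
The Gamma prior is conjugate for the Poisson rate, so λ | data ~ Gamma(6+243, 15+37) = Gamma(249, 52).
Posterior mean = α'/β' = 249/52.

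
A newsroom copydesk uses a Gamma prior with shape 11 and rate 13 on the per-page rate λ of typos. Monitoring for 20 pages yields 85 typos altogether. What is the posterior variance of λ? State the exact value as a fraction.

Total count 85 over total exposure 20 pages.
Conjugate update: add total count to the shape and total exposure to the rate, giving Gamma(96, 33).
Posterior variance = α'/β'² = 96/1089 = 32/363.

32/363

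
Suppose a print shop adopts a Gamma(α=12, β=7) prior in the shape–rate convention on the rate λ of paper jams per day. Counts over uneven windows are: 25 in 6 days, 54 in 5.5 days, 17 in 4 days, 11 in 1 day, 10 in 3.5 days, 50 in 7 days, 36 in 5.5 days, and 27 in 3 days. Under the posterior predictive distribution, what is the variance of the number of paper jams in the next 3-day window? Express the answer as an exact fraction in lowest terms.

Total count: 25 + 54 + 17 + 11 + 10 + 50 + 36 + 27 = 230.
Total exposure: 6 + 5.5 + 4 + 1 + 3.5 + 7 + 5.5 + 3 = 35.5 days.
The Gamma prior is conjugate for the Poisson rate, so λ | data ~ Gamma(12+230, 7+35.5) = Gamma(242, 85/2).
The posterior predictive for a window of length T is Negative Binomial with variance T·α'·(β'+T)/β'² = 3·242·(91/2)/(7225/4) = 132132/7225.

132132/7225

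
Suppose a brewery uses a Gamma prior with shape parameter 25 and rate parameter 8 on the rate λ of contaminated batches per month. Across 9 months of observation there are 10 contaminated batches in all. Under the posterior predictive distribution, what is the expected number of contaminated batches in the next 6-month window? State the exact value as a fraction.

Total count 10 over total exposure 9 months.
By Gamma–Poisson conjugacy, the posterior is Gamma(α + Σx, β + Σt) = Gamma(25 + 10, 8 + 9) = Gamma(35, 17).
Predictive mean over a 6-month window = T·E[λ|data] = 6·35/17 = 210/17.

210/17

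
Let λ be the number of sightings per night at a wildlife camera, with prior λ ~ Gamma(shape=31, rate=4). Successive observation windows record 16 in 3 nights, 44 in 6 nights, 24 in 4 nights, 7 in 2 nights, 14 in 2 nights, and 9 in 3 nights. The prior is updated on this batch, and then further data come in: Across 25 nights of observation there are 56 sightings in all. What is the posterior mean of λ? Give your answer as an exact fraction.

Total count: 16 + 44 + 24 + 7 + 14 + 9 = 114.
Total exposure: 3 + 6 + 4 + 2 + 2 + 3 = 20 nights.
After the first batch: Gamma(31 + 114, 4 + 20) = Gamma(145, 24).
Total count 56 over total exposure 25 nights.
After the second batch: Gamma(145 + 56, 24 + 25) = Gamma(201, 49).
Posterior mean = α'/β' = 201/49.

201/49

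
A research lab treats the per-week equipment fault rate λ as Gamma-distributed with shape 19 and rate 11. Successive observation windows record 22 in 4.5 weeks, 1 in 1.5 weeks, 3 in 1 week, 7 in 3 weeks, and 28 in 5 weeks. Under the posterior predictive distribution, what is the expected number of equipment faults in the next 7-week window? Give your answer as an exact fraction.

Total count: 22 + 1 + 3 + 7 + 28 = 61.
Total exposure: 4.5 + 1.5 + 1 + 3 + 5 = 15 weeks.
By Gamma–Poisson conjugacy, the posterior is Gamma(α + Σx, β + Σt) = Gamma(19 + 61, 11 + 15) = Gamma(80, 26).
Predictive mean over a 7-week window = T·E[λ|data] = 7·80/26 = 280/13.

280/13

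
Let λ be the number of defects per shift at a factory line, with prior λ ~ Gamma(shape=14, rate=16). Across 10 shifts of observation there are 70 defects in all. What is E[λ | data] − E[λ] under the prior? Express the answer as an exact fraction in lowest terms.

Total count 70 over total exposure 10 shifts.
Gamma(α, β) with Poisson data over total exposure Σt gives posterior Gamma(α+Σx, β+Σt) = Gamma(84, 26).
Posterior mean = 84/26 = 42/13; prior mean = 14/16 = 7/8. Difference = 42/13 − 7/8 = 245/104.

245/104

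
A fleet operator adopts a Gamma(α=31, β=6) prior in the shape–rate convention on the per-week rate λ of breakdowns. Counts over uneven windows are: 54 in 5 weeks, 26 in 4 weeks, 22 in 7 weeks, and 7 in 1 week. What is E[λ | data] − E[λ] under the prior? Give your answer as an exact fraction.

Total count: 54 + 26 + 22 + 7 = 109.
Total exposure: 5 + 4 + 7 + 1 = 17 weeks.
Gamma(α, β) with Poisson data over total exposure Σt gives posterior Gamma(α+Σx, β+Σt) = Gamma(140, 23).
Posterior mean = 140/23 = 140/23; prior mean = 31/6 = 31/6. Difference = 140/23 − 31/6 = 127/138.

127/138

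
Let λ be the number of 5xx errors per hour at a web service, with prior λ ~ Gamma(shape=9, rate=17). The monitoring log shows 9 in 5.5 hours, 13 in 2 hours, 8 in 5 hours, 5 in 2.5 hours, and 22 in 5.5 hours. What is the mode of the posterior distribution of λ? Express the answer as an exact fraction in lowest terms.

Total count: 9 + 13 + 8 + 5 + 22 = 57.
Total exposure: 5.5 + 2 + 5 + 2.5 + 5.5 = 20.5 hours.
Gamma(α, β) with Poisson data over total exposure Σt gives posterior Gamma(α+Σx, β+Σt) = Gamma(66, 75/2).
Posterior mode = (α'−1)/β' = 65/(75/2) = 26/15.

26/15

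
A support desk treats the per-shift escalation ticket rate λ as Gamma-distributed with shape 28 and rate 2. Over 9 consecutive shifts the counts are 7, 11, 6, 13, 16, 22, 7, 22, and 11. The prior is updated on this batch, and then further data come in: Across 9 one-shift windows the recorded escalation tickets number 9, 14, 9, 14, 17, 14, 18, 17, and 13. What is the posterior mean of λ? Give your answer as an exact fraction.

67/5

Total count: 7 + 11 + 6 + 13 + 16 + 22 + 7 + 22 + 11 = 115.
Total exposure: 9 shifts.
After the first batch: Gamma(28 + 115, 2 + 9) = Gamma(143, 11).
Total count: 9 + 14 + 9 + 14 + 17 + 14 + 18 + 17 + 13 = 125.
Total exposure: 9 shifts.
After the second batch: Gamma(143 + 125, 11 + 9) = Gamma(268, 20).
Posterior mean = α'/β' = 268/20 = 67/5.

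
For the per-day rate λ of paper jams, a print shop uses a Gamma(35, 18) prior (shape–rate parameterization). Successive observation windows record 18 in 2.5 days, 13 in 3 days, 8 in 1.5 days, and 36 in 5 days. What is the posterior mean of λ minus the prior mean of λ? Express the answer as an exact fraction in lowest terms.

31/18

Total count: 18 + 13 + 8 + 36 = 75.
Total exposure: 2.5 + 3 + 1.5 + 5 = 12 days.
Conjugate update: add total count to the shape and total exposure to the rate, giving Gamma(110, 30).
Posterior mean = 110/30 = 11/3; prior mean = 35/18 = 35/18. Difference = 11/3 − 35/18 = 31/18.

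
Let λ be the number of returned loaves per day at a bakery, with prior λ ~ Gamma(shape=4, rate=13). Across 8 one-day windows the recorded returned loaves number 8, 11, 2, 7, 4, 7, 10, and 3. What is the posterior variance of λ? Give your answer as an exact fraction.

8/63

Total count: 8 + 11 + 2 + 7 + 4 + 7 + 10 + 3 = 52.
Total exposure: 8 days.
By Gamma–Poisson conjugacy, the posterior is Gamma(α + Σx, β + Σt) = Gamma(4 + 52, 13 + 8) = Gamma(56, 21).
Posterior variance = α'/β'² = 56/441 = 8/63.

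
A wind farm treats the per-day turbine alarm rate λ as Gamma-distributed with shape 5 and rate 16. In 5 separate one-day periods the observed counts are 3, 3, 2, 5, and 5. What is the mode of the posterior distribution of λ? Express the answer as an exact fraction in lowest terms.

22/21

Total count: 3 + 3 + 2 + 5 + 5 = 18.
Total exposure: 5 days.
Gamma(α, β) with Poisson data over total exposure Σt gives posterior Gamma(α+Σx, β+Σt) = Gamma(23, 21).
Posterior mode = (α'−1)/β' = 22/21.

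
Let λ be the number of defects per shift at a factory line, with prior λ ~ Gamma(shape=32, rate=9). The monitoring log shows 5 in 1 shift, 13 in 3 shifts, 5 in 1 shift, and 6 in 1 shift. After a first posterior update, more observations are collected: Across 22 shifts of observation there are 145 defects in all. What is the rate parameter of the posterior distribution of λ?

Total count: 5 + 13 + 5 + 6 = 29.
Total exposure: 1 + 3 + 1 + 1 = 6 shifts.
After the first batch: Gamma(32 + 29, 9 + 6) = Gamma(61, 15).
Total count 145 over total exposure 22 shifts.
After the second batch: Gamma(61 + 145, 15 + 22) = Gamma(206, 37).

37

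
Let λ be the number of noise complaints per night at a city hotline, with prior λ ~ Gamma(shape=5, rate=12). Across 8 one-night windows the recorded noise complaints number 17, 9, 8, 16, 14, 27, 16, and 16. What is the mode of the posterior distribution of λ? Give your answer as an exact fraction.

Total count: 17 + 9 + 8 + 16 + 14 + 27 + 16 + 16 = 123.
Total exposure: 8 nights.
By Gamma–Poisson conjugacy, the posterior is Gamma(α + Σx, β + Σt) = Gamma(5 + 123, 12 + 8) = Gamma(128, 20).
Posterior mode = (α'−1)/β' = 127/20.

127/20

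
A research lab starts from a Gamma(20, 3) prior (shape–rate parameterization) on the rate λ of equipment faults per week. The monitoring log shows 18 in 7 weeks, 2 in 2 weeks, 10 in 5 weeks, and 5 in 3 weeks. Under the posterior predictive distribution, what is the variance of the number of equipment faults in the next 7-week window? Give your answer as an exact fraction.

2079/80

Total count: 18 + 2 + 10 + 5 = 35.
Total exposure: 7 + 2 + 5 + 3 = 17 weeks.
Conjugate update: add total count to the shape and total exposure to the rate, giving Gamma(55, 20).
The posterior predictive for a window of length T is Negative Binomial with variance T·α'·(β'+T)/β'² = 7·55·27/400 = 2079/80.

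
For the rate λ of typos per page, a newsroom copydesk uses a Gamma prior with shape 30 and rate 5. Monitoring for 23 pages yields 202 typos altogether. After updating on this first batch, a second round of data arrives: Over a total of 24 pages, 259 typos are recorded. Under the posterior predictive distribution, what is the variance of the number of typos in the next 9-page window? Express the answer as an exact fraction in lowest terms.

269559/2704

Total count 202 over total exposure 23 pages.
After the first batch: Gamma(30 + 202, 5 + 23) = Gamma(232, 28).
Total count 259 over total exposure 24 pages.
After the second batch: Gamma(232 + 259, 28 + 24) = Gamma(491, 52).
The posterior predictive for a window of length T is Negative Binomial with variance T·α'·(β'+T)/β'² = 9·491·61/2704 = 269559/2704.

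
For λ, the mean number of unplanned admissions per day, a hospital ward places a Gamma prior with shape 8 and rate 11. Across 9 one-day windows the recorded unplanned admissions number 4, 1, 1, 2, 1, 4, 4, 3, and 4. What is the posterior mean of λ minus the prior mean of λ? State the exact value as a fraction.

Total count: 4 + 1 + 1 + 2 + 1 + 4 + 4 + 3 + 4 = 24.
Total exposure: 9 days.
By Gamma–Poisson conjugacy, the posterior is Gamma(α + Σx, β + Σt) = Gamma(8 + 24, 11 + 9) = Gamma(32, 20).
Posterior mean = 32/20 = 8/5; prior mean = 8/11 = 8/11. Difference = 8/5 − 8/11 = 48/55.

48/55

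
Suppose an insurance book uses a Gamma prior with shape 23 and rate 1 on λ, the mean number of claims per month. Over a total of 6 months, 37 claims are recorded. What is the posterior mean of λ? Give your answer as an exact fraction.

Total count 37 over total exposure 6 months.
Posterior: α' = 23 + 37 = 60, β' = 1 + 6 = 7.
Posterior mean = α'/β' = 60/7.

60/7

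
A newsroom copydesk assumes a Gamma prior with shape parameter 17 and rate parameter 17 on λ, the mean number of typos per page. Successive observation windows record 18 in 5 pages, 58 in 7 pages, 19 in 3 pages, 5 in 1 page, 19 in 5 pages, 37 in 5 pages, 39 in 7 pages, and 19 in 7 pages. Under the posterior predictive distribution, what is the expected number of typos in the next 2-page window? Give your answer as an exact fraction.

Total count: 18 + 58 + 19 + 5 + 19 + 37 + 39 + 19 = 214.
Total exposure: 5 + 7 + 3 + 1 + 5 + 5 + 7 + 7 = 40 pages.
By Gamma–Poisson conjugacy, the posterior is Gamma(α + Σx, β + Σt) = Gamma(17 + 214, 17 + 40) = Gamma(231, 57).
Predictive mean over a 2-page window = T·E[λ|data] = 2·231/57 = 154/19.

154/19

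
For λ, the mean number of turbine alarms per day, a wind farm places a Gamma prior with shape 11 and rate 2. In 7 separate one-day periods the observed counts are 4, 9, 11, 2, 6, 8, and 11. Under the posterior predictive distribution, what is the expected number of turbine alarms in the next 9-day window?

Total count: 4 + 9 + 11 + 2 + 6 + 8 + 11 = 51.
Total exposure: 7 days.
Posterior: α' = 11 + 51 = 62, β' = 2 + 7 = 9.
Predictive mean over a 9-day window = T·E[λ|data] = 9·62/9 = 62.

62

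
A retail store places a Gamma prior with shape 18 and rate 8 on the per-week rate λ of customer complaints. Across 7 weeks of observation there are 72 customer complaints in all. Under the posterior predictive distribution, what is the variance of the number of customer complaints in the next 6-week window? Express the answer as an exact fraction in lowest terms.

252/5

Total count 72 over total exposure 7 weeks.
Gamma(α, β) with Poisson data over total exposure Σt gives posterior Gamma(α+Σx, β+Σt) = Gamma(90, 15).
The posterior predictive for a window of length T is Negative Binomial with variance T·α'·(β'+T)/β'² = 6·90·21/225 = 252/5.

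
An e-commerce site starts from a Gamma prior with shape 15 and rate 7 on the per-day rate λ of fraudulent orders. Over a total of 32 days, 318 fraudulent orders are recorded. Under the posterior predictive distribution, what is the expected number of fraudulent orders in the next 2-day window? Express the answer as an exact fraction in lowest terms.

Total count 318 over total exposure 32 days.
Conjugate update: add total count to the shape and total exposure to the rate, giving Gamma(333, 39).
Predictive mean over a 2-day window = T·E[λ|data] = 2·333/39 = 222/13.

222/13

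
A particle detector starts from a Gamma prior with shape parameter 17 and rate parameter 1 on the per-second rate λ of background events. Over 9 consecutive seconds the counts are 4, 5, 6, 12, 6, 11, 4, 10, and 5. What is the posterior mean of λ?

Total count: 4 + 5 + 6 + 12 + 6 + 11 + 4 + 10 + 5 = 63.
Total exposure: 9 seconds.
Posterior: α' = 17 + 63 = 80, β' = 1 + 9 = 10.
Posterior mean = α'/β' = 80/10 = 8.

8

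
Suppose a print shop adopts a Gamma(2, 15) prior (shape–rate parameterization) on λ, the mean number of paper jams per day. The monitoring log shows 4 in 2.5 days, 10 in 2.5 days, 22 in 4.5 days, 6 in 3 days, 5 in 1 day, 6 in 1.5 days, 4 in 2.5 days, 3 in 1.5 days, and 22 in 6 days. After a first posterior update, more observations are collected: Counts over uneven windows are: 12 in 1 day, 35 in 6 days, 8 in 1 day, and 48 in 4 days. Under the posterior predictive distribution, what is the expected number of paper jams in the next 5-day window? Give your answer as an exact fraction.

Total count: 4 + 10 + 22 + 6 + 5 + 6 + 4 + 3 + 22 = 82.
Total exposure: 2.5 + 2.5 + 4.5 + 3 + 1 + 1.5 + 2.5 + 1.5 + 6 = 25 days.
After the first batch: Gamma(2 + 82, 15 + 25) = Gamma(84, 40).
Total count: 12 + 35 + 8 + 48 = 103.
Total exposure: 1 + 6 + 1 + 4 = 12 days.
After the second batch: Gamma(84 + 103, 40 + 12) = Gamma(187, 52).
Predictive mean over a 5-day window = T·E[λ|data] = 5·187/52 = 935/52.

935/52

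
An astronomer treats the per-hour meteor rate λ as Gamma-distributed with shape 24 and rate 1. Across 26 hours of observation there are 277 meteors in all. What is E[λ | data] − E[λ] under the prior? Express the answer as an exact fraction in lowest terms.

-347/27

Total count 277 over total exposure 26 hours.
The Gamma prior is conjugate for the Poisson rate, so λ | data ~ Gamma(24+277, 1+26) = Gamma(301, 27).
Posterior mean = 301/27 = 301/27; prior mean = 24/1 = 24. Difference = 301/27 − 24 = -347/27.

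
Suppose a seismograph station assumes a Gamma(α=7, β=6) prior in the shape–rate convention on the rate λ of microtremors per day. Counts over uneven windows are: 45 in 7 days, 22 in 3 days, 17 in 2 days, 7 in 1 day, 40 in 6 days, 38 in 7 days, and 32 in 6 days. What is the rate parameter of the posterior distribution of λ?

38

Total count: 45 + 22 + 17 + 7 + 40 + 38 + 32 = 201.
Total exposure: 7 + 3 + 2 + 1 + 6 + 7 + 6 = 32 days.
Conjugate update: add total count to the shape and total exposure to the rate, giving Gamma(208, 38).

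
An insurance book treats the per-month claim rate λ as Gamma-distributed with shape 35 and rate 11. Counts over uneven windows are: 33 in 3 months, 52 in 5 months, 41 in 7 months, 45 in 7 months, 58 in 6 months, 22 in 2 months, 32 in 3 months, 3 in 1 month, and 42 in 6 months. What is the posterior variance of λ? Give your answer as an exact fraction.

Total count: 33 + 52 + 41 + 45 + 58 + 22 + 32 + 3 + 42 = 328.
Total exposure: 3 + 5 + 7 + 7 + 6 + 2 + 3 + 1 + 6 = 40 months.
Posterior: α' = 35 + 328 = 363, β' = 11 + 40 = 51.
Posterior variance = α'/β'² = 363/2601 = 121/867.

121/867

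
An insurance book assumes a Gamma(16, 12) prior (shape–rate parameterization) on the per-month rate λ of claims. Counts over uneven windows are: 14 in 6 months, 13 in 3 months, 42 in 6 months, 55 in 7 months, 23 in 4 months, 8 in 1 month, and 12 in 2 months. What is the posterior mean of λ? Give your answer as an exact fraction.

Total count: 14 + 13 + 42 + 55 + 23 + 8 + 12 = 167.
Total exposure: 6 + 3 + 6 + 7 + 4 + 1 + 2 = 29 months.
By Gamma–Poisson conjugacy, the posterior is Gamma(α + Σx, β + Σt) = Gamma(16 + 167, 12 + 29) = Gamma(183, 41).
Posterior mean = α'/β' = 183/41.

183/41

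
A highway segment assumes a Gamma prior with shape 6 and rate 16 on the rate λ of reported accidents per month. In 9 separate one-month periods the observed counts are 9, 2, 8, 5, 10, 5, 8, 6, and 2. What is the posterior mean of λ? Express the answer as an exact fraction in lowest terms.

Total count: 9 + 2 + 8 + 5 + 10 + 5 + 8 + 6 + 2 = 55.
Total exposure: 9 months.
The Gamma prior is conjugate for the Poisson rate, so λ | data ~ Gamma(6+55, 16+9) = Gamma(61, 25).
Posterior mean = α'/β' = 61/25.

61/25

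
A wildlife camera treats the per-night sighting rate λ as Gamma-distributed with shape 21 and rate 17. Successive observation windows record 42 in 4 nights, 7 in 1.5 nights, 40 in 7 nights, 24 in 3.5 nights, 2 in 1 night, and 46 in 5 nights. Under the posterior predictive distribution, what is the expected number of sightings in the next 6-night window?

28

Total count: 42 + 7 + 40 + 24 + 2 + 46 = 161.
Total exposure: 4 + 1.5 + 7 + 3.5 + 1 + 5 = 22 nights.
By Gamma–Poisson conjugacy, the posterior is Gamma(α + Σx, β + Σt) = Gamma(21 + 161, 17 + 22) = Gamma(182, 39).
Predictive mean over a 6-night window = T·E[λ|data] = 6·182/39 = 28.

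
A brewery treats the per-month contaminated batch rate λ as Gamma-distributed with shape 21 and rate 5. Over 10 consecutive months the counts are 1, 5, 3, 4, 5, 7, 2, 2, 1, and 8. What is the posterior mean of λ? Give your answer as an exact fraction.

Total count: 1 + 5 + 3 + 4 + 5 + 7 + 2 + 2 + 1 + 8 = 38.
Total exposure: 10 months.
Posterior: α' = 21 + 38 = 59, β' = 5 + 10 = 15.
Posterior mean = α'/β' = 59/15.

59/15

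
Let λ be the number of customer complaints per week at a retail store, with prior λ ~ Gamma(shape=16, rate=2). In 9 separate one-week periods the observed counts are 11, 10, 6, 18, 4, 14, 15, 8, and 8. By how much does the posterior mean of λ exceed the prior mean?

2

Total count: 11 + 10 + 6 + 18 + 4 + 14 + 15 + 8 + 8 = 94.
Total exposure: 9 weeks.
Gamma(α, β) with Poisson data over total exposure Σt gives posterior Gamma(α+Σx, β+Σt) = Gamma(110, 11).
Posterior mean = 110/11 = 10; prior mean = 16/2 = 8. Difference = 10 − 8 = 2.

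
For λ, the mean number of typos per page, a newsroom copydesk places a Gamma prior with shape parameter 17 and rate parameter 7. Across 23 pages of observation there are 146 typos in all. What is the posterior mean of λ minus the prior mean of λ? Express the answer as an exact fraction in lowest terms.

Total count 146 over total exposure 23 pages.
By Gamma–Poisson conjugacy, the posterior is Gamma(α + Σx, β + Σt) = Gamma(17 + 146, 7 + 23) = Gamma(163, 30).
Posterior mean = 163/30 = 163/30; prior mean = 17/7 = 17/7. Difference = 163/30 − 17/7 = 631/210.

631/210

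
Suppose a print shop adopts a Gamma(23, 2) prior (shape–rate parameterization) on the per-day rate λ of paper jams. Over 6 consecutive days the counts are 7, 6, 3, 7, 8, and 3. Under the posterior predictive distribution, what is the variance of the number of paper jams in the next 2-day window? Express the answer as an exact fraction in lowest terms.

Total count: 7 + 6 + 3 + 7 + 8 + 3 = 34.
Total exposure: 6 days.
The Gamma prior is conjugate for the Poisson rate, so λ | data ~ Gamma(23+34, 2+6) = Gamma(57, 8).
The posterior predictive for a window of length T is Negative Binomial with variance T·α'·(β'+T)/β'² = 2·57·10/64 = 285/16.

285/16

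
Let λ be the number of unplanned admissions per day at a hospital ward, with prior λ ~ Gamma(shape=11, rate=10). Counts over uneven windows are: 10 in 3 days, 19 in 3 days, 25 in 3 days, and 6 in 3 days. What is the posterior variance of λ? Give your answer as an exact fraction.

71/484

Total count: 10 + 19 + 25 + 6 = 60.
Total exposure: 3 + 3 + 3 + 3 = 12 days.
Posterior: α' = 11 + 60 = 71, β' = 10 + 12 = 22.
Posterior variance = α'/β'² = 71/484.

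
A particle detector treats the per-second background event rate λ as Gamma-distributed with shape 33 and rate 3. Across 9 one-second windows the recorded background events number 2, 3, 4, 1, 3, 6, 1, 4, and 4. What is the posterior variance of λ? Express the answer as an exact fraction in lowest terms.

61/144

Total count: 2 + 3 + 4 + 1 + 3 + 6 + 1 + 4 + 4 = 28.
Total exposure: 9 seconds.
The Gamma prior is conjugate for the Poisson rate, so λ | data ~ Gamma(33+28, 3+9) = Gamma(61, 12).
Posterior variance = α'/β'² = 61/144.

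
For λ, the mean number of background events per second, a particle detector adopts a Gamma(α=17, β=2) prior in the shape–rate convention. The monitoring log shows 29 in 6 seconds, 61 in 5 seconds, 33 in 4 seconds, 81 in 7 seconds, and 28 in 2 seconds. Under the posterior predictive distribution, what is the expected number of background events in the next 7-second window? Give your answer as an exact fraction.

1743/26

Total count: 29 + 61 + 33 + 81 + 28 = 232.
Total exposure: 6 + 5 + 4 + 7 + 2 = 24 seconds.
Conjugate update: add total count to the shape and total exposure to the rate, giving Gamma(249, 26).
Predictive mean over a 7-second window = T·E[λ|data] = 7·249/26 = 1743/26.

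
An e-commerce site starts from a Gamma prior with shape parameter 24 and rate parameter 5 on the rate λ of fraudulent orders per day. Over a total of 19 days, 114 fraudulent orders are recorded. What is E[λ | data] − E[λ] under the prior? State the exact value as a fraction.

19/20

Total count 114 over total exposure 19 days.
Conjugate update: add total count to the shape and total exposure to the rate, giving Gamma(138, 24).
Posterior mean = 138/24 = 23/4; prior mean = 24/5 = 24/5. Difference = 23/4 − 24/5 = 19/20.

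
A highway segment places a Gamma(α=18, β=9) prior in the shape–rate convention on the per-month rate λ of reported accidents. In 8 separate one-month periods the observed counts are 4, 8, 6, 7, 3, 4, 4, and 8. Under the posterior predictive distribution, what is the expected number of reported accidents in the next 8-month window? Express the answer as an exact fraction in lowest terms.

Total count: 4 + 8 + 6 + 7 + 3 + 4 + 4 + 8 = 44.
Total exposure: 8 months.
Gamma(α, β) with Poisson data over total exposure Σt gives posterior Gamma(α+Σx, β+Σt) = Gamma(62, 17).
Predictive mean over an 8-month window = T·E[λ|data] = 8·62/17 = 496/17.

496/17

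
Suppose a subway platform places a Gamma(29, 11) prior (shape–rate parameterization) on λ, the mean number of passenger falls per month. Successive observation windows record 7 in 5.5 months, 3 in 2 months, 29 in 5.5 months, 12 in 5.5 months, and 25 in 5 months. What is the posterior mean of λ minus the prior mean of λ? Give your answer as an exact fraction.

103/253

Total count: 7 + 3 + 29 + 12 + 25 = 76.
Total exposure: 5.5 + 2 + 5.5 + 5.5 + 5 = 23.5 months.
Posterior: α' = 29 + 76 = 105, β' = 11 + 23.5 = 69/2.
Posterior mean = 105/(69/2) = 70/23; prior mean = 29/11 = 29/11. Difference = 70/23 − 29/11 = 103/253.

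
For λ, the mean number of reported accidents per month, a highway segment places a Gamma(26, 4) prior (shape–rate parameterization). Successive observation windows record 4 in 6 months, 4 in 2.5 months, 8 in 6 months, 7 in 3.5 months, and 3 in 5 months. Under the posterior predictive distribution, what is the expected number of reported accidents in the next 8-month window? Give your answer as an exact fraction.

Total count: 4 + 4 + 8 + 7 + 3 = 26.
Total exposure: 6 + 2.5 + 6 + 3.5 + 5 = 23 months.
The Gamma prior is conjugate for the Poisson rate, so λ | data ~ Gamma(26+26, 4+23) = Gamma(52, 27).
Predictive mean over an 8-month window = T·E[λ|data] = 8·52/27 = 416/27.

416/27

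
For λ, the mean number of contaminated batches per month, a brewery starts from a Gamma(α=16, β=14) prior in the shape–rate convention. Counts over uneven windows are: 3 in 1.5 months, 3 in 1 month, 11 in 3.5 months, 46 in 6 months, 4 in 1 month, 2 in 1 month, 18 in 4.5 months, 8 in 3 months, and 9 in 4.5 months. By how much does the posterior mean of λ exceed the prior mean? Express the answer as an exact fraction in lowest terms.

Total count: 3 + 3 + 11 + 46 + 4 + 2 + 18 + 8 + 9 = 104.
Total exposure: 1.5 + 1 + 3.5 + 6 + 1 + 1 + 4.5 + 3 + 4.5 = 26 months.
Conjugate update: add total count to the shape and total exposure to the rate, giving Gamma(120, 40).
Posterior mean = 120/40 = 3; prior mean = 16/14 = 8/7. Difference = 3 − 8/7 = 13/7.

13/7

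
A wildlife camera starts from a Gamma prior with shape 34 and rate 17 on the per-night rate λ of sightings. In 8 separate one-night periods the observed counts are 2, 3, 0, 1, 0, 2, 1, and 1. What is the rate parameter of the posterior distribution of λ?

Total count: 2 + 3 + 0 + 1 + 0 + 2 + 1 + 1 = 10.
Total exposure: 8 nights.
Posterior: α' = 34 + 10 = 44, β' = 17 + 8 = 25.

25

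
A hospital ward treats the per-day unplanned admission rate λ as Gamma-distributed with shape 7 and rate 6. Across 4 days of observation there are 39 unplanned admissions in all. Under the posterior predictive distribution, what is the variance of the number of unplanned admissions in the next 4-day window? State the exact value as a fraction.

Total count 39 over total exposure 4 days.
Conjugate update: add total count to the shape and total exposure to the rate, giving Gamma(46, 10).
The posterior predictive for a window of length T is Negative Binomial with variance T·α'·(β'+T)/β'² = 4·46·14/100 = 644/25.

644/25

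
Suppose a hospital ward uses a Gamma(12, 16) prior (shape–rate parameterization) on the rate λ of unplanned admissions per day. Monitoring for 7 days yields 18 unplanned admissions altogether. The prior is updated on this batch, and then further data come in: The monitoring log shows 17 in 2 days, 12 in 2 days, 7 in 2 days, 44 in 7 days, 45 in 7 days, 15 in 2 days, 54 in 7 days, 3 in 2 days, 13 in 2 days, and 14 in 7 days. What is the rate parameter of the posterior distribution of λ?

Total count 18 over total exposure 7 days.
After the first batch: Gamma(12 + 18, 16 + 7) = Gamma(30, 23).
Total count: 17 + 12 + 7 + 44 + 45 + 15 + 54 + 3 + 13 + 14 = 224.
Total exposure: 2 + 2 + 2 + 7 + 7 + 2 + 7 + 2 + 2 + 7 = 40 days.
After the second batch: Gamma(30 + 224, 23 + 40) = Gamma(254, 63).

63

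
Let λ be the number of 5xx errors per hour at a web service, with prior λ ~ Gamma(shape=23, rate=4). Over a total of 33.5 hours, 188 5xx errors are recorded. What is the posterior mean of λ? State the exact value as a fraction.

422/75

Total count 188 over total exposure 33.5 hours.
Gamma(α, β) with Poisson data over total exposure Σt gives posterior Gamma(α+Σx, β+Σt) = Gamma(211, 75/2).
Posterior mean = α'/β' = 211/(75/2) = 422/75.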